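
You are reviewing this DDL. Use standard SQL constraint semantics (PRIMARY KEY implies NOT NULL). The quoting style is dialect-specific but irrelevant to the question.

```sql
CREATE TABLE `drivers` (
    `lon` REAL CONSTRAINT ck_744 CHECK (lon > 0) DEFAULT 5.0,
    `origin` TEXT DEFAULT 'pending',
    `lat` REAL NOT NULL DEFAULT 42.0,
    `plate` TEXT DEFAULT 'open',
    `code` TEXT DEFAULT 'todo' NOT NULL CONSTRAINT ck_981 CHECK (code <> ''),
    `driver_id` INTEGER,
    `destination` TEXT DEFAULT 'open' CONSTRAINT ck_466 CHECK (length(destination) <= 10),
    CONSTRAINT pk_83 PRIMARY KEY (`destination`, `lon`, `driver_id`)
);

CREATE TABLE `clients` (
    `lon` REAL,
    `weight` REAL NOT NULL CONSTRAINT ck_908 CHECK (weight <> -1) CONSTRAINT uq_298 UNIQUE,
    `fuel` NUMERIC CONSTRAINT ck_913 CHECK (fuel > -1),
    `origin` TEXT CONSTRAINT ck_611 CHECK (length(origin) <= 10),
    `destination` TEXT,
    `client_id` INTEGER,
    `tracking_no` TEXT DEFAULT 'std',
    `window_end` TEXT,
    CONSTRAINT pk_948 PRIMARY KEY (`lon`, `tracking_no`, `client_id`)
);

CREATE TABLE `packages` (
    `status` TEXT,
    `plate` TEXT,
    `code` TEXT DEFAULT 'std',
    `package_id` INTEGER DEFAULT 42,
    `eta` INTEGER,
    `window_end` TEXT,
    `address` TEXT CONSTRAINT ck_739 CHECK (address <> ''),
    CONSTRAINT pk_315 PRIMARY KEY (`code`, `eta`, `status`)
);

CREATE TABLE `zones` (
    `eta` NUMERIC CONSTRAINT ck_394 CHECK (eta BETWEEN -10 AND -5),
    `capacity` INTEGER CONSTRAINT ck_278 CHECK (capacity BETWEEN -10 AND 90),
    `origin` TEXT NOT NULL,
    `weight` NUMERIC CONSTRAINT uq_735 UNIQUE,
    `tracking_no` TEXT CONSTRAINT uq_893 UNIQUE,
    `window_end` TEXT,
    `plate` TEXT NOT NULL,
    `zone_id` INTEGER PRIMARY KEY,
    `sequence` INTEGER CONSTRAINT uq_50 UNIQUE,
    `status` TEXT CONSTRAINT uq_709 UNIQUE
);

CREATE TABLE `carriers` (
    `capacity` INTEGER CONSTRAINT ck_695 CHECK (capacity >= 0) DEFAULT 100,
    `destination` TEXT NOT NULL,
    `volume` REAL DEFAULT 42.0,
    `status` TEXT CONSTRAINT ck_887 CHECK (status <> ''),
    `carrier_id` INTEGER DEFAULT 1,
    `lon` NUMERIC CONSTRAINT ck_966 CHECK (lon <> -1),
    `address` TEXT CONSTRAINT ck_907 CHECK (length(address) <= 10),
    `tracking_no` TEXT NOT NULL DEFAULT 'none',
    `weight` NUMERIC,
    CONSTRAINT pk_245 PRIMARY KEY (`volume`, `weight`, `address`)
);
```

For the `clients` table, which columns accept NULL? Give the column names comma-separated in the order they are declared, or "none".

- lon: part of the PRIMARY KEY, which implies NOT NULL → not nullable.
- weight: declared NOT NULL → not nullable.
- fuel: CHECK does not forbid NULL (a CHECK constraint passes when its expression is NULL) → nullable.
- origin: CHECK does not forbid NULL (a CHECK constraint passes when its expression is NULL) → nullable.
- destination: no NOT NULL constraint applies → nullable.
- client_id: part of the PRIMARY KEY, which implies NOT NULL → not nullable.
- tracking_no: part of the PRIMARY KEY, which implies NOT NULL → not nullable.
- window_end: no NOT NULL constraint applies → nullable.

fuel, origin, destination, window_end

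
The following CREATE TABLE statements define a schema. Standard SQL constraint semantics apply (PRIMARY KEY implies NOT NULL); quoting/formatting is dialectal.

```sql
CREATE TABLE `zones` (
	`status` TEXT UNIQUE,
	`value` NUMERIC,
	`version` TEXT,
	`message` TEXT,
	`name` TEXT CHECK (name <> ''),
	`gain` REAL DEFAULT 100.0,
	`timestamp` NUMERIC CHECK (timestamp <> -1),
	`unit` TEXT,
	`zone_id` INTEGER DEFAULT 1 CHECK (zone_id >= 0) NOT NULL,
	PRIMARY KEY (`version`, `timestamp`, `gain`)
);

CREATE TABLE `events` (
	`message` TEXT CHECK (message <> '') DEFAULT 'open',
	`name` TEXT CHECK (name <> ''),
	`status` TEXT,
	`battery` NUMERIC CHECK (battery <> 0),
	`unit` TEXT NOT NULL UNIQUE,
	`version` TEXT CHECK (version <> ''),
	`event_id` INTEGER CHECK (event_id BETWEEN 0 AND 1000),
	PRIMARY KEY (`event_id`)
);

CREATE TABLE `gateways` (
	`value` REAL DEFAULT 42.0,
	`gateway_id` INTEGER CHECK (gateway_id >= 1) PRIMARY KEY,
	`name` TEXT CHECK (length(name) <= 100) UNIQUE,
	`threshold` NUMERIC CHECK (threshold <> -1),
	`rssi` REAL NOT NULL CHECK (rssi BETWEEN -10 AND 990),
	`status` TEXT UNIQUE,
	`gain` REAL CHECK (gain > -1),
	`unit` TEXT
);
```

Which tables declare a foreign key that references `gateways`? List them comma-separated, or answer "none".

No REFERENCES clause anywhere in the schema names gateways.

none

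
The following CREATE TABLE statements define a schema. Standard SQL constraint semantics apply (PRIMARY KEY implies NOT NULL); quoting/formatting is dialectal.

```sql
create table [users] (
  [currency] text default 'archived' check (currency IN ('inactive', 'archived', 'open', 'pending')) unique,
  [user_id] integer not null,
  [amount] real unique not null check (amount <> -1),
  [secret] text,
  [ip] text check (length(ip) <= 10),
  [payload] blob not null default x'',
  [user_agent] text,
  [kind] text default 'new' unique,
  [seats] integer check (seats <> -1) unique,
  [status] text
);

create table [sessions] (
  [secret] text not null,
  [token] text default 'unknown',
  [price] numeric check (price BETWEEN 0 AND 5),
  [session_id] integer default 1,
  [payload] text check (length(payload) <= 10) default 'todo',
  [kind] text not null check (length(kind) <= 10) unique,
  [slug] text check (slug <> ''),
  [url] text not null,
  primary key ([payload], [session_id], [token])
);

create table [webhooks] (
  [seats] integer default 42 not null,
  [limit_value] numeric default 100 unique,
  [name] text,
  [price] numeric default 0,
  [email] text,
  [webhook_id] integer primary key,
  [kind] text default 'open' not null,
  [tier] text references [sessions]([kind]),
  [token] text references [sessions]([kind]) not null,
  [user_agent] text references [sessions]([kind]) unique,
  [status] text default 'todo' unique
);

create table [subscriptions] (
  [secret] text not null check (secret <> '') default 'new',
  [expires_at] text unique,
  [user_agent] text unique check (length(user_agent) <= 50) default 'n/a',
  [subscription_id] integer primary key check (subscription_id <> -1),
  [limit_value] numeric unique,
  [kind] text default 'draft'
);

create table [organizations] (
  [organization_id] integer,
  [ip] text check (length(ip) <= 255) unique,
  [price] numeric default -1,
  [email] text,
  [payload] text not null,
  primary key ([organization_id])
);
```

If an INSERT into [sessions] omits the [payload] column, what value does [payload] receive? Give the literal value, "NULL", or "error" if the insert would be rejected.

payload has an explicit DEFAULT 'todo'.
When the column is omitted from an INSERT, that default is used.

'todo'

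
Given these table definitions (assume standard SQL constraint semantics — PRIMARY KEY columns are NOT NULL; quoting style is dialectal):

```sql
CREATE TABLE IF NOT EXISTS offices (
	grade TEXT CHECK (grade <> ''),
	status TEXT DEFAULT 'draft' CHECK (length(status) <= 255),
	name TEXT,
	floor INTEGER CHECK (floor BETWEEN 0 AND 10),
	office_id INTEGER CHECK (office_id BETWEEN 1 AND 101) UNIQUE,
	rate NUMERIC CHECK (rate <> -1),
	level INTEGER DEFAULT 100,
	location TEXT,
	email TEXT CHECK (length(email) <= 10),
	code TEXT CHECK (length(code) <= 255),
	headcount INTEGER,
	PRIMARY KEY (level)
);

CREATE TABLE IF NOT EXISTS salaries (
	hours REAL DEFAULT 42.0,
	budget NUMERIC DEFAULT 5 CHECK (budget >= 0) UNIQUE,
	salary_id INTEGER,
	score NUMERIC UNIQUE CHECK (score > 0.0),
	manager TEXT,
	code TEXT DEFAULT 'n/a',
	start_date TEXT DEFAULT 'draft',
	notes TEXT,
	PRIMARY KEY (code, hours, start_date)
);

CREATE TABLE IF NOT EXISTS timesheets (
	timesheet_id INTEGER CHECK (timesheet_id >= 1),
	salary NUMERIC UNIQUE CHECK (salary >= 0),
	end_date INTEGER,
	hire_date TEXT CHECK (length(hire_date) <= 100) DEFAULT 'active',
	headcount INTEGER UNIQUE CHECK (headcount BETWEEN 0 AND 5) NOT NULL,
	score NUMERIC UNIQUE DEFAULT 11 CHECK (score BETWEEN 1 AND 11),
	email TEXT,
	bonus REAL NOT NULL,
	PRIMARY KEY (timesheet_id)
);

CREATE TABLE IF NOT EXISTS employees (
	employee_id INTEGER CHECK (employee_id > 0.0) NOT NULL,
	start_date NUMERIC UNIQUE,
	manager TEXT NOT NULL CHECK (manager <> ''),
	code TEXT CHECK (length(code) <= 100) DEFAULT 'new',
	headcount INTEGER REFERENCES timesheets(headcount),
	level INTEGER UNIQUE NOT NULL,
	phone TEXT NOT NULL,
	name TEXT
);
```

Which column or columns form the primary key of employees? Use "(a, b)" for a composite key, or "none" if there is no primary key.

none

No column is declared PRIMARY KEY inline, and there is no table-level PRIMARY KEY clause in employees.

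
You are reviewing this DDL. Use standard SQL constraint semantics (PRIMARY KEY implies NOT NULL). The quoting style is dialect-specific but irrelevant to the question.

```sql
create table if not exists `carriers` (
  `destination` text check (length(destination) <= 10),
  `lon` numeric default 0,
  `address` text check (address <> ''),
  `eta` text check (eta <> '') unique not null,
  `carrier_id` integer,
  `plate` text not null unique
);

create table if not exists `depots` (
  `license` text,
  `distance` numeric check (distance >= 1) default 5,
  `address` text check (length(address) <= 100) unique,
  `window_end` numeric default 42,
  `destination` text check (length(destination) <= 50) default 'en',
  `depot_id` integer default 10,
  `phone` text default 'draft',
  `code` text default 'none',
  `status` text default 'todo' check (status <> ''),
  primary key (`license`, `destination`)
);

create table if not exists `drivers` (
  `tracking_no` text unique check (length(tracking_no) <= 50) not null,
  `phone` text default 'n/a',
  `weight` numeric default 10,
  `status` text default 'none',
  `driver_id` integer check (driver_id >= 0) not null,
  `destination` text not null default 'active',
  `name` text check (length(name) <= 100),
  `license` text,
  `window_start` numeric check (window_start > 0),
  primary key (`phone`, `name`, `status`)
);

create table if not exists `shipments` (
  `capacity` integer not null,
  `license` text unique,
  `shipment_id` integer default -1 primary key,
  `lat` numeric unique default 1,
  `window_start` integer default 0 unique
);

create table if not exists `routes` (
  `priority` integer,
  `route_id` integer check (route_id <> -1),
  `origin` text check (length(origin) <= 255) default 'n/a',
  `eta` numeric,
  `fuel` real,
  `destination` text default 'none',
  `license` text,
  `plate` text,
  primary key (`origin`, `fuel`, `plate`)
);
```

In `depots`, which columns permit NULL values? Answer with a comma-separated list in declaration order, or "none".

distance, address, window_end, depot_id, phone, code, status

- license: part of the PRIMARY KEY, which implies NOT NULL → not nullable.
- distance: CHECK does not forbid NULL (a CHECK constraint passes when its expression is NULL) → nullable.
- address: CHECK does not forbid NULL (a CHECK constraint passes when its expression is NULL) → nullable.
- window_end: DEFAULT only fills an omitted column; an explicit NULL is still allowed → nullable.
- destination: part of the PRIMARY KEY, which implies NOT NULL → not nullable.
- depot_id: DEFAULT only fills an omitted column; an explicit NULL is still allowed → nullable.
- phone: DEFAULT only fills an omitted column; an explicit NULL is still allowed → nullable.
- code: DEFAULT only fills an omitted column; an explicit NULL is still allowed → nullable.
- status: CHECK does not forbid NULL (a CHECK constraint passes when its expression is NULL) → nullable.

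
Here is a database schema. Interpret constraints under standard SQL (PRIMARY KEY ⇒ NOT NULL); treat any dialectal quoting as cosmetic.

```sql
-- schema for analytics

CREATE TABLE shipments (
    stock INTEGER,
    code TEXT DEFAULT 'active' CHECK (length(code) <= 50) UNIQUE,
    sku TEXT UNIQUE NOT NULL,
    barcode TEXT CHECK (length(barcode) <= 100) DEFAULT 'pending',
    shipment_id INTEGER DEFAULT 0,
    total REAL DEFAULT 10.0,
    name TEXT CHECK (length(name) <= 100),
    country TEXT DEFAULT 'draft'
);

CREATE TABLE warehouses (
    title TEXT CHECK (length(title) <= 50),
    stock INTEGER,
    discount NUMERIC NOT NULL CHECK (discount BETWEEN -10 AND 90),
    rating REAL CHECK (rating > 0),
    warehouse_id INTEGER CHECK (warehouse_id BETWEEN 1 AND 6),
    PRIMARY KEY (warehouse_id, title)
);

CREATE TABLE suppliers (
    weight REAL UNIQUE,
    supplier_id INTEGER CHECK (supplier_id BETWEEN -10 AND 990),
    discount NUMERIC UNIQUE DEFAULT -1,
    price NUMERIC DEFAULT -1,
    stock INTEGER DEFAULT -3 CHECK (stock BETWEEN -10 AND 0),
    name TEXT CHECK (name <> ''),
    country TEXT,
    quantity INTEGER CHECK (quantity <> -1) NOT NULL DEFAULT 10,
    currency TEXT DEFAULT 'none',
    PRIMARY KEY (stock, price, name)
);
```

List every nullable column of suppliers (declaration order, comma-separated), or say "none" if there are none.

- weight: UNIQUE does not imply NOT NULL → nullable.
- supplier_id: CHECK does not forbid NULL (a CHECK constraint passes when its expression is NULL) → nullable.
- discount: UNIQUE does not imply NOT NULL → nullable.
- price: part of the PRIMARY KEY, which implies NOT NULL → not nullable.
- stock: part of the PRIMARY KEY, which implies NOT NULL → not nullable.
- name: part of the PRIMARY KEY, which implies NOT NULL → not nullable.
- country: no NOT NULL constraint applies → nullable.
- quantity: declared NOT NULL → not nullable.
- currency: DEFAULT only fills an omitted column; an explicit NULL is still allowed → nullable.

weight, supplier_id, discount, country, currency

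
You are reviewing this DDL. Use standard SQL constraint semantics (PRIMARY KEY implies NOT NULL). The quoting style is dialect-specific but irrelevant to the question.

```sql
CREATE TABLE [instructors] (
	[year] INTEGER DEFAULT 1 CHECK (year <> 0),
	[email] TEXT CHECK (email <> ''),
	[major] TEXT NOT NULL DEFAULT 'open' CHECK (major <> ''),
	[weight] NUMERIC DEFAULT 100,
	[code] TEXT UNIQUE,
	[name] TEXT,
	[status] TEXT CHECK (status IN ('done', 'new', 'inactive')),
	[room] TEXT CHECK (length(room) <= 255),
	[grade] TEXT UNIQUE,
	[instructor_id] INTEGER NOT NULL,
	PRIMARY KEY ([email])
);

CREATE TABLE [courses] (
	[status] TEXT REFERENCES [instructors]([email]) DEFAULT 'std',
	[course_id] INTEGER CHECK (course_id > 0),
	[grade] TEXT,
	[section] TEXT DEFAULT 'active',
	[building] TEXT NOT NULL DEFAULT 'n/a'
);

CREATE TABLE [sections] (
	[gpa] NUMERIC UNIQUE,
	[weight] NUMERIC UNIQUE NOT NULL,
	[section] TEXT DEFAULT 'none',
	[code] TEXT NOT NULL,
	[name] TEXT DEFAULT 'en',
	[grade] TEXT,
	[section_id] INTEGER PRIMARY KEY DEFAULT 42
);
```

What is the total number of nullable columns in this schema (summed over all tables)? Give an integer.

15

instructors: 7 nullable (year, weight, code, name, status, room, grade — PK (email) and explicit NOT NULL columns excluded).
courses: 4 nullable (status, course_id, grade, section — PK none and explicit NOT NULL columns excluded).
sections: 4 nullable (gpa, section, name, grade — PK (section_id) and explicit NOT NULL columns excluded).
Total: 7 + 4 + 4 = 15.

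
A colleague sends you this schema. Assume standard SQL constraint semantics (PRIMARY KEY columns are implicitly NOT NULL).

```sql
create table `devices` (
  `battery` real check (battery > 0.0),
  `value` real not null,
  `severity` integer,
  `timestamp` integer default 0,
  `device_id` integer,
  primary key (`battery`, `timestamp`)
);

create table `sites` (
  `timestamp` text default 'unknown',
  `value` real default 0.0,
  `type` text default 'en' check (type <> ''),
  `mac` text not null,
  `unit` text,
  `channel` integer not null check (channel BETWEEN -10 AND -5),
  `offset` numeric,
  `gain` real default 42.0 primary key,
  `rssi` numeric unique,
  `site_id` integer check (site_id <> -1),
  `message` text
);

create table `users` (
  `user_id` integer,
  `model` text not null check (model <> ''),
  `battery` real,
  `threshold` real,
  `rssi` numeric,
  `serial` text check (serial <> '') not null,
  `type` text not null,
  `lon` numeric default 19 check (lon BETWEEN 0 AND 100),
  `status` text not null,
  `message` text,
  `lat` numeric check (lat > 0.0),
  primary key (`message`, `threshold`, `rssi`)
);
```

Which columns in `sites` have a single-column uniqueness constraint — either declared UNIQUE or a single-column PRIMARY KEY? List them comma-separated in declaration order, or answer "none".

- timestamp: no UNIQUE or single-column PK constraint.
- value: no UNIQUE or single-column PK constraint.
- type: no UNIQUE or single-column PK constraint.
- mac: no UNIQUE or single-column PK constraint.
- unit: no UNIQUE or single-column PK constraint.
- channel: no UNIQUE or single-column PK constraint.
- offset: no UNIQUE or single-column PK constraint.
- gain: single-column PRIMARY KEY → unique.
- rssi: declared UNIQUE → unique.
- site_id: no UNIQUE or single-column PK constraint.
- message: no UNIQUE or single-column PK constraint.

gain, rssi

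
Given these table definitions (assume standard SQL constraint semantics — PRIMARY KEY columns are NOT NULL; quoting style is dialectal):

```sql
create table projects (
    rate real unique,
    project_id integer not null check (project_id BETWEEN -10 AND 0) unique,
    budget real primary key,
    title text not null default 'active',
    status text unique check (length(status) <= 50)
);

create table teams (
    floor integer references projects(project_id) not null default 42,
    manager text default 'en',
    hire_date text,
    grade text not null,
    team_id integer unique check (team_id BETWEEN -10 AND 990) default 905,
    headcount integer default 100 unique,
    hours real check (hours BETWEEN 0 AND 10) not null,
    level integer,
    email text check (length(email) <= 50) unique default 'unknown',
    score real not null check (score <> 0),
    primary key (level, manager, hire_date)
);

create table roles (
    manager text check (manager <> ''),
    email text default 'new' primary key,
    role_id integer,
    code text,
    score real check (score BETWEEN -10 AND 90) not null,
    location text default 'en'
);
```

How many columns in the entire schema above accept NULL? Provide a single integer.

projects: 2 nullable (rate, status — PK (budget) and explicit NOT NULL columns excluded).
teams: 3 nullable (team_id, headcount, email — PK (level, manager, hire_date) and explicit NOT NULL columns excluded).
roles: 4 nullable (manager, role_id, code, location — PK (email) and explicit NOT NULL columns excluded).
Total: 2 + 3 + 4 = 9.

9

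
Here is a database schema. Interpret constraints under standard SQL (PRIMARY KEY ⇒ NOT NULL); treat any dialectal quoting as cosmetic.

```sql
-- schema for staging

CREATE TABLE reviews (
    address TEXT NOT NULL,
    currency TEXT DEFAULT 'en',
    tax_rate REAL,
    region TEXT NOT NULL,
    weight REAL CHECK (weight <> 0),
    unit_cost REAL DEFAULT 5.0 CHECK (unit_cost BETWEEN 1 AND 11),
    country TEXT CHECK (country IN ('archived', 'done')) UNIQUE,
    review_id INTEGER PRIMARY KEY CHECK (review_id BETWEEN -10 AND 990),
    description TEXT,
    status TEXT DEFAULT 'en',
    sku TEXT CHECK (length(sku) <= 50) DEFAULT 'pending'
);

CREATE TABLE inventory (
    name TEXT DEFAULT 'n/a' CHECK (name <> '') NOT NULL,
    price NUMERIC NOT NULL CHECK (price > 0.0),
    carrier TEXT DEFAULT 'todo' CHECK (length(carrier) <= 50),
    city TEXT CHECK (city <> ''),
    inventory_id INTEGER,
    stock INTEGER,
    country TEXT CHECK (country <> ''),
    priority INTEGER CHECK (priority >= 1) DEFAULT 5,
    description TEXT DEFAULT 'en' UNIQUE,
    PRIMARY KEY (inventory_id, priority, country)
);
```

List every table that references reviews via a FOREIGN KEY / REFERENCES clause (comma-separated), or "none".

none

No REFERENCES clause anywhere in the schema names reviews.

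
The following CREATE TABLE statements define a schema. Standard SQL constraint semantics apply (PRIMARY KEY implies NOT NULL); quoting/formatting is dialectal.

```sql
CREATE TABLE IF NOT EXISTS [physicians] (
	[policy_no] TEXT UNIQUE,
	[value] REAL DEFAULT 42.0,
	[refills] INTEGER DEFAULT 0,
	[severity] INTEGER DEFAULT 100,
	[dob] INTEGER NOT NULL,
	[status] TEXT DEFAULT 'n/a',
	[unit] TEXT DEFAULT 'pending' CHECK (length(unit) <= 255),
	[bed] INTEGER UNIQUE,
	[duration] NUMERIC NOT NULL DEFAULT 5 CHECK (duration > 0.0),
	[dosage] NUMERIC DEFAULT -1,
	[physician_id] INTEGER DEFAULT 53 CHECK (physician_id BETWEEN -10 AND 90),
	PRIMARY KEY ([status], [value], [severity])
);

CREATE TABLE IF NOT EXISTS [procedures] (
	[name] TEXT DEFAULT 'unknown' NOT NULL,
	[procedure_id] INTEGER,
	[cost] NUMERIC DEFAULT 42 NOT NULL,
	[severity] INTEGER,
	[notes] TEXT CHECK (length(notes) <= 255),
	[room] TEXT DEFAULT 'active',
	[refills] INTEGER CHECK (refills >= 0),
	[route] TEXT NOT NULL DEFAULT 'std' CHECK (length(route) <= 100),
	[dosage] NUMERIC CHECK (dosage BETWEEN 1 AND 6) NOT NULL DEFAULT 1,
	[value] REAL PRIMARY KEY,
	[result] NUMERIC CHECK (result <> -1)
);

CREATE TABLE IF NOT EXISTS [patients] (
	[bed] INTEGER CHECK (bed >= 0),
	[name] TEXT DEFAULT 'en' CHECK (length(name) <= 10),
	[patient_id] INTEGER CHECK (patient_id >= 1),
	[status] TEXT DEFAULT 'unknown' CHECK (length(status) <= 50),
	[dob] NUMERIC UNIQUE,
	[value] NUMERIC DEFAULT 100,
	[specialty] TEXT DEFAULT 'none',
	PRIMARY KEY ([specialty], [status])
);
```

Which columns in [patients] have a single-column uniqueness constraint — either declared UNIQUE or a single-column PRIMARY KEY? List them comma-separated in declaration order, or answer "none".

dob

- bed: no UNIQUE or single-column PK constraint.
- name: no UNIQUE or single-column PK constraint.
- patient_id: no UNIQUE or single-column PK constraint.
- status: part of a composite PRIMARY KEY — only the tuple is unique, not this column on its own.
- dob: declared UNIQUE → unique.
- value: no UNIQUE or single-column PK constraint.
- specialty: part of a composite PRIMARY KEY — only the tuple is unique, not this column on its own.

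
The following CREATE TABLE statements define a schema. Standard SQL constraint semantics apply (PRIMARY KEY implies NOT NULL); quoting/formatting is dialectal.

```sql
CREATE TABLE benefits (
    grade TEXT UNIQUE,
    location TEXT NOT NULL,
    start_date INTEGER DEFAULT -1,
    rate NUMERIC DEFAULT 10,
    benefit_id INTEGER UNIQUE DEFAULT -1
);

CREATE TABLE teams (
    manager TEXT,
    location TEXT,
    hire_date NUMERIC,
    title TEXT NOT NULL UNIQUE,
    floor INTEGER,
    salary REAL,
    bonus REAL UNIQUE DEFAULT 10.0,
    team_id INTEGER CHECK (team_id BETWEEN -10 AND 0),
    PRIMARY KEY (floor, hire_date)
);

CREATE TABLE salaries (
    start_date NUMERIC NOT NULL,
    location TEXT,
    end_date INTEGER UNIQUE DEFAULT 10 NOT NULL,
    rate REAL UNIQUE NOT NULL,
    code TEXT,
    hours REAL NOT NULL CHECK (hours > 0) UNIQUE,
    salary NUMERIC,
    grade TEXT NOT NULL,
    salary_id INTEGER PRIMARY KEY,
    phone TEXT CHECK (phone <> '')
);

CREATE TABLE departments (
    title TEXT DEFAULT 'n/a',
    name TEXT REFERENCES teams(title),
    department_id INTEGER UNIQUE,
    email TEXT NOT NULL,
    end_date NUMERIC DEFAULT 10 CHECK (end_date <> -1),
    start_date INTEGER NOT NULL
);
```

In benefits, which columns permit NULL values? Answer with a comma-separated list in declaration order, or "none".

grade, start_date, rate, benefit_id

- grade: UNIQUE does not imply NOT NULL → nullable.
- location: declared NOT NULL → not nullable.
- start_date: DEFAULT only fills an omitted column; an explicit NULL is still allowed → nullable.
- rate: DEFAULT only fills an omitted column; an explicit NULL is still allowed → nullable.
- benefit_id: UNIQUE does not imply NOT NULL → nullable.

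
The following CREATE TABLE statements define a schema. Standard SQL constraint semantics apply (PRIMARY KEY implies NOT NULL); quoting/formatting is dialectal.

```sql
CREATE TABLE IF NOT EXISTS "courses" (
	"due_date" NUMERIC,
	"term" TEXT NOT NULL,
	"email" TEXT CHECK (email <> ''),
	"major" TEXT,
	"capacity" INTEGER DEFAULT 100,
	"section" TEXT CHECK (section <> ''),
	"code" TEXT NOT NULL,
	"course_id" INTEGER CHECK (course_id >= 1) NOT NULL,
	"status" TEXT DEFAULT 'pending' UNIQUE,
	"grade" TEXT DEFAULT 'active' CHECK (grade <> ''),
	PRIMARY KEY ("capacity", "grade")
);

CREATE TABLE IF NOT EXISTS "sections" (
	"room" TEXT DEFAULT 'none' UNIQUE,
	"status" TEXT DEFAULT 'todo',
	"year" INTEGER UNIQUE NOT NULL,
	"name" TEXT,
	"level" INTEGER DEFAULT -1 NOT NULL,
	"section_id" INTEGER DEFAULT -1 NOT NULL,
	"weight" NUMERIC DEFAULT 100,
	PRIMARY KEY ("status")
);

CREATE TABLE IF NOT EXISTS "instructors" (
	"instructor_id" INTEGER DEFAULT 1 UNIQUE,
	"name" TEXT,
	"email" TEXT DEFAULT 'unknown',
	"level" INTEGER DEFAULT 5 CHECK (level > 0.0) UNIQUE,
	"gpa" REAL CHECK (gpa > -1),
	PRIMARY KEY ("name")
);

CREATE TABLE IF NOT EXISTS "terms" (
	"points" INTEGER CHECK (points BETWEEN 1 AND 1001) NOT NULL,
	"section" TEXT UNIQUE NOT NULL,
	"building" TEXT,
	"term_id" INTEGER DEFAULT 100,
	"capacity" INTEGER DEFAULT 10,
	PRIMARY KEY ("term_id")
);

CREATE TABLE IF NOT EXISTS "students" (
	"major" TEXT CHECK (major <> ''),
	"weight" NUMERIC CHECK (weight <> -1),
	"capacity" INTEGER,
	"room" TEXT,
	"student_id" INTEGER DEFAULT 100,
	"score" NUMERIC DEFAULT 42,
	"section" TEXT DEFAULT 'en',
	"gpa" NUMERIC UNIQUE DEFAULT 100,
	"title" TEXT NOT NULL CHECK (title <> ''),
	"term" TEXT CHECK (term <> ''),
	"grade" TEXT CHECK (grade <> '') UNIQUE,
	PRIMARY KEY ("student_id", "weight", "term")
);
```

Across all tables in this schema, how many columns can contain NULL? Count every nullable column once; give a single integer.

21

courses: 5 nullable (due_date, email, major, section, status — PK (capacity, grade) and explicit NOT NULL columns excluded).
sections: 3 nullable (room, name, weight — PK (status) and explicit NOT NULL columns excluded).
instructors: 4 nullable (instructor_id, email, level, gpa — PK (name) and explicit NOT NULL columns excluded).
terms: 2 nullable (building, capacity — PK (term_id) and explicit NOT NULL columns excluded).
students: 7 nullable (major, capacity, room, score, section, gpa, grade — PK (student_id, weight, term) and explicit NOT NULL columns excluded).
Total: 5 + 3 + 4 + 2 + 7 = 21.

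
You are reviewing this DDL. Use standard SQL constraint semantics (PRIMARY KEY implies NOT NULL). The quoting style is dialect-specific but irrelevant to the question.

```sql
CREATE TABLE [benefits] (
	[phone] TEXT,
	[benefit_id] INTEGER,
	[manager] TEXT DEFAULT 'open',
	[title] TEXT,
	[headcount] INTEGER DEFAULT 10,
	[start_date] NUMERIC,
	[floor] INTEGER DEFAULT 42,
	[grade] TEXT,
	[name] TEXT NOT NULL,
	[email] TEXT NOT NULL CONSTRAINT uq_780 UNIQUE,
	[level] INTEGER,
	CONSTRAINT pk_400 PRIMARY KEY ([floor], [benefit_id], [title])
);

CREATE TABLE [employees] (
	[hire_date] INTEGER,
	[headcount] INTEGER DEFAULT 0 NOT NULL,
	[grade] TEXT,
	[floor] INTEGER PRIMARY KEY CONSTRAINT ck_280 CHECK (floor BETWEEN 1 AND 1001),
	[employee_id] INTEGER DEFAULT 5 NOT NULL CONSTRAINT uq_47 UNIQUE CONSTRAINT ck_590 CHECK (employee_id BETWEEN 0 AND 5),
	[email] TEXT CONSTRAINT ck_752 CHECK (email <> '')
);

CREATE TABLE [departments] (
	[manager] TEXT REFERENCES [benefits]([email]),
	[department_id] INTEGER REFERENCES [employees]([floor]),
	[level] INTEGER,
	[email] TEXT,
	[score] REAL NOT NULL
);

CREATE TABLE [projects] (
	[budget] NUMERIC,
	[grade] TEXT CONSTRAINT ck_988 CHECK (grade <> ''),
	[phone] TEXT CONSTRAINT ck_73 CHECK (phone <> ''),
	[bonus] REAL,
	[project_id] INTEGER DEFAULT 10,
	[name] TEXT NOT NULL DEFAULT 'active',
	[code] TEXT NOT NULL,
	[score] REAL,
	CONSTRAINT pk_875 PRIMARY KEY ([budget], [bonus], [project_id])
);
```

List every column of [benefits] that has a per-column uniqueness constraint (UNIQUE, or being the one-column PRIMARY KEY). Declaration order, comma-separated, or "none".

- phone: no UNIQUE or single-column PK constraint.
- benefit_id: part of a composite PRIMARY KEY — only the tuple is unique, not this column on its own.
- manager: no UNIQUE or single-column PK constraint.
- title: part of a composite PRIMARY KEY — only the tuple is unique, not this column on its own.
- headcount: no UNIQUE or single-column PK constraint.
- start_date: no UNIQUE or single-column PK constraint.
- floor: part of a composite PRIMARY KEY — only the tuple is unique, not this column on its own.
- grade: no UNIQUE or single-column PK constraint.
- name: no UNIQUE or single-column PK constraint.
- email: declared UNIQUE → unique.
- level: no UNIQUE or single-column PK constraint.

email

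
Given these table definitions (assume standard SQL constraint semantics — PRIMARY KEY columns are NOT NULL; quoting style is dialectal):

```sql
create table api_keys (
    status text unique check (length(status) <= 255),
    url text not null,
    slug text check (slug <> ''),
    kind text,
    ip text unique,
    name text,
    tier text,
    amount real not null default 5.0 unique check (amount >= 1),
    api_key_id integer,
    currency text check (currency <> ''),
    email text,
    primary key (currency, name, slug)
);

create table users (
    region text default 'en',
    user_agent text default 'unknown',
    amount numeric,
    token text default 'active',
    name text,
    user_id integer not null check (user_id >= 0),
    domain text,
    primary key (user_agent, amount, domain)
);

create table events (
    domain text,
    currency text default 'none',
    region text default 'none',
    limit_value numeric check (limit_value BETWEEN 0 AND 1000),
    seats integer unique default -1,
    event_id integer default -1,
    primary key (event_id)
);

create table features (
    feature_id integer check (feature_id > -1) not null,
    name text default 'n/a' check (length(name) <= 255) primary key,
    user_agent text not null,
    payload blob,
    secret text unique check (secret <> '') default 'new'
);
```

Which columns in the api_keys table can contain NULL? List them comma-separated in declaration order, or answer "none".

status, kind, ip, tier, api_key_id, email

- status: CHECK does not forbid NULL (a CHECK constraint passes when its expression is NULL) → nullable.
- url: declared NOT NULL → not nullable.
- slug: part of the PRIMARY KEY, which implies NOT NULL → not nullable.
- kind: no NOT NULL constraint applies → nullable.
- ip: UNIQUE does not imply NOT NULL → nullable.
- name: part of the PRIMARY KEY, which implies NOT NULL → not nullable.
- tier: no NOT NULL constraint applies → nullable.
- amount: declared NOT NULL → not nullable.
- api_key_id: no NOT NULL constraint applies → nullable.
- currency: part of the PRIMARY KEY, which implies NOT NULL → not nullable.
- email: no NOT NULL constraint applies → nullable.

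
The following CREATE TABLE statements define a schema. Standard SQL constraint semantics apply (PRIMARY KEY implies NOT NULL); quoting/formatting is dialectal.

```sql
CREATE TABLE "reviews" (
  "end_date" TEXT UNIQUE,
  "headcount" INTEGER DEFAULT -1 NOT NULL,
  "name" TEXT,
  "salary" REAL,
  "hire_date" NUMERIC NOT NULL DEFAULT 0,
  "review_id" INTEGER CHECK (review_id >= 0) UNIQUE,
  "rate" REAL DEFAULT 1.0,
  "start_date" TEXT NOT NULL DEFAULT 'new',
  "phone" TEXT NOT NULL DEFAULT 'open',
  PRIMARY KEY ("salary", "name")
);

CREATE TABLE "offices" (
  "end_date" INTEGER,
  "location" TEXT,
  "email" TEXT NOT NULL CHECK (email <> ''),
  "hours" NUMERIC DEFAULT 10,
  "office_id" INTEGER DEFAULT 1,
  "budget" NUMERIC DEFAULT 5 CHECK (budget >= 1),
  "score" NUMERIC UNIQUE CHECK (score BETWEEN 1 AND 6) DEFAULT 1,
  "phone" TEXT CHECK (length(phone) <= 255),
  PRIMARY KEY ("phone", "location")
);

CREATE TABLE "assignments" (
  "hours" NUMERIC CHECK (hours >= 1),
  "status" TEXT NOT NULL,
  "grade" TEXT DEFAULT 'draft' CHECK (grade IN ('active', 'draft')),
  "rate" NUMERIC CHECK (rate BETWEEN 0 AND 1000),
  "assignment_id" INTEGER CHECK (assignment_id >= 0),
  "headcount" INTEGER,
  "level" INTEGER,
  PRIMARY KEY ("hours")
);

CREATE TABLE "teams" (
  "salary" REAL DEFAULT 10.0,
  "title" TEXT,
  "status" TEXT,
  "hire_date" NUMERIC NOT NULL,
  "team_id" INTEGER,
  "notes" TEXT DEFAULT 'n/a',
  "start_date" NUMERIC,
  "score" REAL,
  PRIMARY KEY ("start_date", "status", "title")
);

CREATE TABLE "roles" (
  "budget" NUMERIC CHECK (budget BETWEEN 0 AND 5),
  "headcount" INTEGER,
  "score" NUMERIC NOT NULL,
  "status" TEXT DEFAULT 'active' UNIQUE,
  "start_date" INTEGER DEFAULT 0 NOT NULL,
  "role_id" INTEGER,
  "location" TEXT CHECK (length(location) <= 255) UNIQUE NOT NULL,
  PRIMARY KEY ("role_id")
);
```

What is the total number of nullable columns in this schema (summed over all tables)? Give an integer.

reviews: 3 nullable (end_date, review_id, rate — PK (salary, name) and explicit NOT NULL columns excluded).
offices: 5 nullable (end_date, hours, office_id, budget, score — PK (phone, location) and explicit NOT NULL columns excluded).
assignments: 5 nullable (grade, rate, assignment_id, headcount, level — PK (hours) and explicit NOT NULL columns excluded).
teams: 4 nullable (salary, team_id, notes, score — PK (start_date, status, title) and explicit NOT NULL columns excluded).
roles: 3 nullable (budget, headcount, status — PK (role_id) and explicit NOT NULL columns excluded).
Total: 3 + 5 + 5 + 4 + 3 = 20.

20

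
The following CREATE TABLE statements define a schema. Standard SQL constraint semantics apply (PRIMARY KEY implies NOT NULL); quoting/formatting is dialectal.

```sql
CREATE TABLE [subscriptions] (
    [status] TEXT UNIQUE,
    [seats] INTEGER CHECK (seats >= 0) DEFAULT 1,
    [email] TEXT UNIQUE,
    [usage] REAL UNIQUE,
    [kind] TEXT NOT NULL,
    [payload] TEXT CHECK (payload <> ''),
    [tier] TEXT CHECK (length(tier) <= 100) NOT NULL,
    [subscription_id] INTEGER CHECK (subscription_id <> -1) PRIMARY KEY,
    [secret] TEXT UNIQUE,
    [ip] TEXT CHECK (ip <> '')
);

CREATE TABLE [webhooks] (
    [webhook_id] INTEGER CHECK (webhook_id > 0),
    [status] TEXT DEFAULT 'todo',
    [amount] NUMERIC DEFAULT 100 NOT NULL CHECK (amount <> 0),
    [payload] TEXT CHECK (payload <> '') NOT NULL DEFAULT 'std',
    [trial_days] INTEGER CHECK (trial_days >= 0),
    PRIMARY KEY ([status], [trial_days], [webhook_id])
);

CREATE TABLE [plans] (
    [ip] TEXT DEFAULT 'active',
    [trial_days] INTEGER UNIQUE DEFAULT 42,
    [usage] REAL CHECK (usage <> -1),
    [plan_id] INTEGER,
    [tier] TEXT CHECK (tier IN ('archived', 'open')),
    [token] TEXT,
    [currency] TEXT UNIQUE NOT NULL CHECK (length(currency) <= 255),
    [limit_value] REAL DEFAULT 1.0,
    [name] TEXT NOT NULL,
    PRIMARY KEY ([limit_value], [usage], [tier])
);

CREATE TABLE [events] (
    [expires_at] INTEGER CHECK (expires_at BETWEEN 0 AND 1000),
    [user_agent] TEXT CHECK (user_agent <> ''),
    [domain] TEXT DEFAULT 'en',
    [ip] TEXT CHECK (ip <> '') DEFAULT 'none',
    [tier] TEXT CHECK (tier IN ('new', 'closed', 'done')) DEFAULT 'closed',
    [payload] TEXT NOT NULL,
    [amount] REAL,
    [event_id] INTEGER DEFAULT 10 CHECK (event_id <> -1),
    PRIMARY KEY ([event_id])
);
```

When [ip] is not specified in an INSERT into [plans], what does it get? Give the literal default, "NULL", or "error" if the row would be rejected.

ip has an explicit DEFAULT 'active'.
When the column is omitted from an INSERT, that default is used.

'active'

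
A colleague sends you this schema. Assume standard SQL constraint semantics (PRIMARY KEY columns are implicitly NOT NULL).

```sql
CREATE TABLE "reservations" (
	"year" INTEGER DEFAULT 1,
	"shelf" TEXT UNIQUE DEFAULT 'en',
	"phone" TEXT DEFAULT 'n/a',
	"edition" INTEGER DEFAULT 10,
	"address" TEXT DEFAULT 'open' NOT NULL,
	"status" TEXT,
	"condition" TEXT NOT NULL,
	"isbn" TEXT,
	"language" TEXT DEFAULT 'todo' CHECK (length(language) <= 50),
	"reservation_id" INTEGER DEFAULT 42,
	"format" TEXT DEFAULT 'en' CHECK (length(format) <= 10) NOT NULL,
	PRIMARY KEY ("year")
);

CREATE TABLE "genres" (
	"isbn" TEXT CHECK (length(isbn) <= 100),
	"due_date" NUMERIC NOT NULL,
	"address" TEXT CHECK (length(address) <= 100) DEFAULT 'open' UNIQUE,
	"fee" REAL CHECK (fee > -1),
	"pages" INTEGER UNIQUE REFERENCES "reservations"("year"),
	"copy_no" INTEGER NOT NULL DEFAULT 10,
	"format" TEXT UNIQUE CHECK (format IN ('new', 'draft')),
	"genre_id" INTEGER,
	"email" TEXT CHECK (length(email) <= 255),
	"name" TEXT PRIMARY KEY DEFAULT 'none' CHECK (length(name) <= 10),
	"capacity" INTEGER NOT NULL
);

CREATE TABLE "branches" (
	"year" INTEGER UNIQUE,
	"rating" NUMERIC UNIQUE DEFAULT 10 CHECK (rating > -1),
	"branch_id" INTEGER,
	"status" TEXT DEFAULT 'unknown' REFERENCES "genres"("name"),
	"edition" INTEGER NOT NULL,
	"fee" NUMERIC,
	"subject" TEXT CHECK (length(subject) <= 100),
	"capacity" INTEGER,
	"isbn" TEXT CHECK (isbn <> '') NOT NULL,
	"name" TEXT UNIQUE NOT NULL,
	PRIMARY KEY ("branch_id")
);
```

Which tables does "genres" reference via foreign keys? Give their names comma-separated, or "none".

reservations

- pages REFERENCES reservations(year).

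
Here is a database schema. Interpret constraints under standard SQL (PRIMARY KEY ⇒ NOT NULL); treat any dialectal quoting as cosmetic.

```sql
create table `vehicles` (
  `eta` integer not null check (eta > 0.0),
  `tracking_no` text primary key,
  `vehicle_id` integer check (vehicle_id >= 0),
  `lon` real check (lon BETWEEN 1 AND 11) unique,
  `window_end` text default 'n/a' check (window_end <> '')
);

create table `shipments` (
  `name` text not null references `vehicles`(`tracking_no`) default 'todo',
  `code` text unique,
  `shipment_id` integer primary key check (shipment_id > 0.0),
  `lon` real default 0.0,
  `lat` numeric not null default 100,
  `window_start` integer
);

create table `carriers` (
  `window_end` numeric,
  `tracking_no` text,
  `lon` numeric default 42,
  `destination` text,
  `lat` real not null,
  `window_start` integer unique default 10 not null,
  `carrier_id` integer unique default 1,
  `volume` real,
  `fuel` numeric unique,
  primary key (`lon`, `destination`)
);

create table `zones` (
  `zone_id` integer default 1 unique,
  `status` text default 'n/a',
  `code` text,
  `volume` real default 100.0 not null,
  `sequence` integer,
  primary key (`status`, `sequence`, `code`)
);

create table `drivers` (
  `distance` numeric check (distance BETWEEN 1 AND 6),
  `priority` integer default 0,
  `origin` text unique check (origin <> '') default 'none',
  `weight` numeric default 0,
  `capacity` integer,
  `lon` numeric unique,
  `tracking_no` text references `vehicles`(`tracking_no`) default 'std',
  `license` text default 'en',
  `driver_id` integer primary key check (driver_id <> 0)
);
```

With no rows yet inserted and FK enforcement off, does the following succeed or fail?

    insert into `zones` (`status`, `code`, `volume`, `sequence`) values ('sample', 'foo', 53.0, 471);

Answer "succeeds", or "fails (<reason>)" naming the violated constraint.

succeeds

NOT NULL columns: code is supplied; sequence is supplied; status is supplied; volume is supplied.
No constraint is violated.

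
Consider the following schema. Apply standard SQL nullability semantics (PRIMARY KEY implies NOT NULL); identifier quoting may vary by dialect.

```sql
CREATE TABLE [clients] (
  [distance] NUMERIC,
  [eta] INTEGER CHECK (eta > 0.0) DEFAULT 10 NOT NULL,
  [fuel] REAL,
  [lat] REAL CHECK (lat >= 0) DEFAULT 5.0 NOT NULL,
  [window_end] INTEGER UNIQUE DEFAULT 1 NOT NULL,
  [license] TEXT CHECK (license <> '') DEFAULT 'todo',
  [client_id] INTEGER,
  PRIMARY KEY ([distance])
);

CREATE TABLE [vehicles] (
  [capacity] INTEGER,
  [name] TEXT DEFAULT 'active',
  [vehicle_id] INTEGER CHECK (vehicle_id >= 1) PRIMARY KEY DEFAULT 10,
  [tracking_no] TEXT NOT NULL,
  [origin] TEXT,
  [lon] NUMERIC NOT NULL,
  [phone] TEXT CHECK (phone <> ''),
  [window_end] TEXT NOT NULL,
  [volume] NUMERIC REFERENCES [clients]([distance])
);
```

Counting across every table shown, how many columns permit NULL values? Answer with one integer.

clients: 3 nullable (fuel, license, client_id — PK (distance) and explicit NOT NULL columns excluded).
vehicles: 5 nullable (capacity, name, origin, phone, volume — PK (vehicle_id) and explicit NOT NULL columns excluded).
Total: 3 + 5 = 8.

8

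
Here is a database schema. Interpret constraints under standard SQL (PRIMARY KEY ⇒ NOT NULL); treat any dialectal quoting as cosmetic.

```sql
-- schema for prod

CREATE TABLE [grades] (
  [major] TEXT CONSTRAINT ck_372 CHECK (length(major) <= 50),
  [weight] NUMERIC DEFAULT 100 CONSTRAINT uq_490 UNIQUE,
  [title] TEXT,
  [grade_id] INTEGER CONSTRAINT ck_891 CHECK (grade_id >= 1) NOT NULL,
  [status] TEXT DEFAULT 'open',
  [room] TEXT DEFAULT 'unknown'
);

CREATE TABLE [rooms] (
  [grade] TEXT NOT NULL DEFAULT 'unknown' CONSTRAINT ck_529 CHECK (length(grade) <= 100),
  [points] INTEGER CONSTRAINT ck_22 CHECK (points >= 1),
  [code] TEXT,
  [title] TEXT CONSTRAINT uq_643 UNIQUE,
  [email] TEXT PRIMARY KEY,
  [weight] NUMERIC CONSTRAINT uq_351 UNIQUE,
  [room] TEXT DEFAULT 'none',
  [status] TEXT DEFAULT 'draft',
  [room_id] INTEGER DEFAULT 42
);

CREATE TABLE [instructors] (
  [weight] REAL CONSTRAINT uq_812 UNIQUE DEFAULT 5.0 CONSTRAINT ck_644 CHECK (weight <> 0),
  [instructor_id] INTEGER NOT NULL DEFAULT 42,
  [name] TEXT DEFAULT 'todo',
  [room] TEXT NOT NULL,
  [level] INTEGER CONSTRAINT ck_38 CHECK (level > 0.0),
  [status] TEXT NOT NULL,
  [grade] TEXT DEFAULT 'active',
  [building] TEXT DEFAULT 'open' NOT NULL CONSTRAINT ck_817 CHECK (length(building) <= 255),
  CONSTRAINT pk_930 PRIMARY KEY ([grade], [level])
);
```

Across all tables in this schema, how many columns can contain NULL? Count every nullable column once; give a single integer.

grades: 5 nullable (major, weight, title, status, room — PK none and explicit NOT NULL columns excluded).
rooms: 7 nullable (points, code, title, weight, room, status, room_id — PK (email) and explicit NOT NULL columns excluded).
instructors: 2 nullable (weight, name — PK (grade, level) and explicit NOT NULL columns excluded).
Total: 5 + 7 + 2 = 14.

14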